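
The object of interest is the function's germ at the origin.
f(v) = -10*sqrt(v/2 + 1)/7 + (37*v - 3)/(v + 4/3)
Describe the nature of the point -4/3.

The denominator factor v + 4/3 vanishes at -4/3 and appears to the power 1; the numerator there equals -157/3, nonzero, and no other factor vanishes.
The branch terms are analytic at this point.
Hence a pole whose order is the multiplicity, 1.

The point is a pole of order 1.


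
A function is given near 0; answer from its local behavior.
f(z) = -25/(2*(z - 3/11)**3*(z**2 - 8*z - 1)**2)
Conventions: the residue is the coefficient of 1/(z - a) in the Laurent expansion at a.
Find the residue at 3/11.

At the order-3 pole 3/11 set g(z) = (z - (3/11))^3*f(z) = -25/(2*(z**2 - 8*z - 1)**2).
Order-3 pole: residue = g''(a)/2; g''(3/11) = -231675889775/4996793344, so the residue is -231675889775/9993586688.

The residue is -231675889775/9993586688.


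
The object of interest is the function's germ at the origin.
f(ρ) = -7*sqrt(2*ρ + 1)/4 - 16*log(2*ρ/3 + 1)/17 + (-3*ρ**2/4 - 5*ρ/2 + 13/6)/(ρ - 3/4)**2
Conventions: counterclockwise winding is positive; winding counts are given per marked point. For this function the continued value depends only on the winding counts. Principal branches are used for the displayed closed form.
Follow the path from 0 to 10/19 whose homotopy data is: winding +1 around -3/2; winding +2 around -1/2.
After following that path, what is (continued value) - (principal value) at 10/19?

Continued minus principal equals -(32/17)*pi*i.

The rational part is single-valued and drops out of the difference; each branch term changes only by its own monodromy.
(-7/4)*sqrt(1 - ρ/(-1/2)): winding +2 is even, the square root returns to the same sheet, contribution 0.
(-16/17)*log(1 - ρ/(-3/2)): each positive loop around -3/2 adds 2*pi*i to the log, so winding +1 contributes (-16/17)*(1)*2*pi*i = -(32/17)*pi*i.
Summing the contributions at ρ = 10/19 gives -(32/17)*pi*i.


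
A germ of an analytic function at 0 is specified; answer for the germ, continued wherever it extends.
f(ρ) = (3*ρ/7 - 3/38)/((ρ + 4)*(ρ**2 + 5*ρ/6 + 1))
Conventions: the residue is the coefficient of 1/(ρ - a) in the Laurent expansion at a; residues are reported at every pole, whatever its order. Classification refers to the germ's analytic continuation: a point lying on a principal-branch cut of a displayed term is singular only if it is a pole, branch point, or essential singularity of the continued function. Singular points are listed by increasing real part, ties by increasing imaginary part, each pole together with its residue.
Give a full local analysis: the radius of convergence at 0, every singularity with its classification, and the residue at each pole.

Denominator factor (ρ**2 + 5*ρ/6 + 1): discriminant -119/36, complex-conjugate roots (-5/12) + ((1/12)*sqrt(119))*i and (-5/12) - ((1/12)*sqrt(119))*i; poles of order 1, moduli 1 and 1.
Denominator factor (ρ + 4): pole of order 1 at -4, modulus 4.
The radius of convergence is the smallest modulus among the singular points: 1.
At the order-1 pole -4 set g(ρ) = (ρ - (-4))*f(ρ) = (3*ρ/7 - 3/38)/(ρ**2 + 5*ρ/6 + 1).
Simple pole: residue = g(a) at a = -4, which is -1431/10906.
The factor ρ**2 + 5*ρ/6 + 1 splits as (ρ - a)(ρ - a') with a = (-5/12) - ((1/12)*sqrt(119))*i, a' = (-5/12) + ((1/12)*sqrt(119))*i. At the order-1 pole a set g(ρ) = (ρ - a)*f(ρ) = [(3*ρ/7 - 3/38)/(ρ + 4)] / (ρ - a').
Simple pole: residue = g(a) at a = (-5/12) - ((1/12)*sqrt(119))*i, which is (1431/21812) - ((5445/2595628)*sqrt(119))*i.
The factor ρ**2 + 5*ρ/6 + 1 splits as (ρ - a)(ρ - a') with a = (-5/12) + ((1/12)*sqrt(119))*i, a' = (-5/12) - ((1/12)*sqrt(119))*i. At the order-1 pole a set g(ρ) = (ρ - a)*f(ρ) = [(3*ρ/7 - 3/38)/(ρ + 4)] / (ρ - a').
Simple pole: residue = g(a) at a = (-5/12) + ((1/12)*sqrt(119))*i, which is (1431/21812) + ((5445/2595628)*sqrt(119))*i.
List the singular points by increasing real part (a conjugate pair: the negative imaginary part first).

Radius of convergence at 0: 1.
At -4: a pole of order 1; residue -1431/10906.
At (-5/12) - ((1/12)*sqrt(119))*i: a pole of order 1; residue (1431/21812) - ((5445/2595628)*sqrt(119))*i.
At (-5/12) + ((1/12)*sqrt(119))*i: a pole of order 1; residue (1431/21812) + ((5445/2595628)*sqrt(119))*i.


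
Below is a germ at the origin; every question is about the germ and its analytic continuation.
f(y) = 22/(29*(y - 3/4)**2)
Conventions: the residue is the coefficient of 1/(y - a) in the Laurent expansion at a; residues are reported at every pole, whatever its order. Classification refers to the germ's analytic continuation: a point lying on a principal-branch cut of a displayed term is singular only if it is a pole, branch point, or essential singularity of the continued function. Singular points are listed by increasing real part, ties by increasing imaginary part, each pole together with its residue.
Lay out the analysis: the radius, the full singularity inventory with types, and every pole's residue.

Radius of convergence at 0: 3/4.
At 3/4: a pole of order 2; residue 0.

Denominator factor (y - 3/4)^2: pole of order 2 at 3/4, modulus 3/4.
The radius of convergence is the smallest modulus among the singular points: 3/4.
At the order-2 pole 3/4 set g(y) = (y - (3/4))^2*f(y) = 22/29.
Order-2 pole: residue = g'(a); g'(3/4) = 0, so the residue is 0.


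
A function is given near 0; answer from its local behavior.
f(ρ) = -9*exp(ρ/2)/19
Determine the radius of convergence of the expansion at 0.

The factor exp(ρ/2) is entire and contributes no finite singular point.
The polynomial part has no poles.
No finite singular points: the Taylor series at 0 converges everywhere.

The radius of convergence is infinite.


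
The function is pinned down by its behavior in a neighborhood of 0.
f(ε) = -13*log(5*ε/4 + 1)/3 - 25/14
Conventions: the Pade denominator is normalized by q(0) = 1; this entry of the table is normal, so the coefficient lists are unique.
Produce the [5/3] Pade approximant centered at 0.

Taylor coefficients needed (expand at 0): a_0 = -25/14, a_1 = -65/12, a_2 = 325/96, a_3 = -1625/576, a_4 = 8125/3072, a_5 = -8125/3072, a_6 = 203125/73728, a_7 = -1015625/344064, a_8 = 5078125/1572864.
Write the denominator as Q(ε) = 1 + q1*ε + q2*ε^2 + q3*ε^3. Requiring Q*f - P = O(ε^9) with deg P <= 5 kills the coefficients of ε^6..ε^8 in Q*f:
  ε^6: a_6 + q1*a_5 + q2*a_4 + q3*a_3 = 0, i.e. 203125/73728 + (-8125/3072)*q1 + (8125/3072)*q2 + (-1625/576)*q3 = 0.
  ε^7: a_7 + q1*a_6 + q2*a_5 + q3*a_4 = 0, i.e. -1015625/344064 + (203125/73728)*q1 + (-8125/3072)*q2 + (8125/3072)*q3 = 0.
  ε^8: a_8 + q1*a_7 + q2*a_6 + q3*a_5 = 0, i.e. 5078125/1572864 + (-1015625/344064)*q1 + (203125/73728)*q2 + (-8125/3072)*q3 = 0.
Solving this linear system: q1 = 75/32, q2 = 375/224, q3 = 625/1792.
The numerator is Q*f truncated at degree 5: P0 = a_0 = -25/14; P1 = a_1 + q1*a_0 = -12905/1344; P2 = a_2 + q1*a_1 + q2*a_0 = -231425/18816; P3 = a_3 + q1*a_2 + q2*a_1 + q3*a_0 = -2067125/451584; P4 = a_4 + q1*a_3 + q2*a_2 + q3*a_1 = -8125/43008; P5 = a_5 + q1*a_4 + q2*a_3 + q3*a_2 = 8125/688128.

The Pade approximant has numerator coefficients [-25/14, -12905/1344, -231425/18816, -2067125/451584, -8125/43008, 8125/688128]; denominator coefficients [1, 75/32, 375/224, 625/1792].


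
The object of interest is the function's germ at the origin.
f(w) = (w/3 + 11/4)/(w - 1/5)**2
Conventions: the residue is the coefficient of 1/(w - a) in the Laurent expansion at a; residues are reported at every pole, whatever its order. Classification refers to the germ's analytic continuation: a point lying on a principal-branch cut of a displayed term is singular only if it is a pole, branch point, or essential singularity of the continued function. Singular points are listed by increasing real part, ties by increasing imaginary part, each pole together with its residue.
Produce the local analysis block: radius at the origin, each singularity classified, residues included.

Denominator factor (w - 1/5)^2: pole of order 2 at 1/5, modulus 1/5.
The radius of convergence is the smallest modulus among the singular points: 1/5.
At the order-2 pole 1/5 set g(w) = (w - (1/5))^2*f(w) = w/3 + 11/4.
Order-2 pole: residue = g'(a); g'(1/5) = 1/3, so the residue is 1/3.

Radius of convergence at 0: 1/5.
At 1/5: a pole of order 2; residue 1/3.


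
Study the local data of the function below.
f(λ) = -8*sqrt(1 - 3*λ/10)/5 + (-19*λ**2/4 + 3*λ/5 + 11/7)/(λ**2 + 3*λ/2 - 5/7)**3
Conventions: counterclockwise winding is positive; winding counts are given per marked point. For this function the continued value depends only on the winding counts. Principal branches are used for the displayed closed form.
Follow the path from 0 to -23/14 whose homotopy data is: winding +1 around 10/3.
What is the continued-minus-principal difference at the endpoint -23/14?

The rational part is single-valued and drops out of the difference; each branch term changes only by its own monodromy.
(-8/5)*sqrt(1 - λ/(10/3)): winding +1 is odd, the square root flips sign, contributing -2*(-8/5)*sqrt(1 - (-23/14)/(10/3)) = -2*(-8/5)*sqrt(209/140) = (8/175)*sqrt(7315).
Summing the contributions at λ = -23/14 gives (8/175)*sqrt(7315).

Continued minus principal equals (8/175)*sqrt(7315).


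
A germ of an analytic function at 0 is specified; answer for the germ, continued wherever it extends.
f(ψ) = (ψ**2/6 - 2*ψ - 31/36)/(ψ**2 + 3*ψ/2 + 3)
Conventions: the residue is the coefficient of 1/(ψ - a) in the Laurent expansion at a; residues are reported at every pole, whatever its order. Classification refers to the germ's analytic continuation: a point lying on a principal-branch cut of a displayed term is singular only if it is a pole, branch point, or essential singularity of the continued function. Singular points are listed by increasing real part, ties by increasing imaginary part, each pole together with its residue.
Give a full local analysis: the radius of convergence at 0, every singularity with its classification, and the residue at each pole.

Radius of convergence at 0: sqrt(3).
At (-3/4) - ((1/4)*sqrt(39))*i: a pole of order 1; residue (-9/8) + ((47/2808)*sqrt(39))*i.
At (-3/4) + ((1/4)*sqrt(39))*i: a pole of order 1; residue (-9/8) - ((47/2808)*sqrt(39))*i.

Denominator factor (ψ**2 + 3*ψ/2 + 3): discriminant -39/4, complex-conjugate roots (-3/4) + ((1/4)*sqrt(39))*i and (-3/4) - ((1/4)*sqrt(39))*i; poles of order 1, moduli sqrt(3) and sqrt(3).
The radius of convergence is the smallest modulus among the singular points: sqrt(3).
The factor ψ**2 + 3*ψ/2 + 3 splits as (ψ - a)(ψ - a') with a = (-3/4) - ((1/4)*sqrt(39))*i, a' = (-3/4) + ((1/4)*sqrt(39))*i. At the order-1 pole a set g(ψ) = (ψ - a)*f(ψ) = [ψ**2/6 - 2*ψ - 31/36] / (ψ - a').
Simple pole: residue = g(a) at a = (-3/4) - ((1/4)*sqrt(39))*i, which is (-9/8) + ((47/2808)*sqrt(39))*i.
The factor ψ**2 + 3*ψ/2 + 3 splits as (ψ - a)(ψ - a') with a = (-3/4) + ((1/4)*sqrt(39))*i, a' = (-3/4) - ((1/4)*sqrt(39))*i. At the order-1 pole a set g(ψ) = (ψ - a)*f(ψ) = [ψ**2/6 - 2*ψ - 31/36] / (ψ - a').
Simple pole: residue = g(a) at a = (-3/4) + ((1/4)*sqrt(39))*i, which is (-9/8) - ((47/2808)*sqrt(39))*i.
List the singular points by increasing real part (a conjugate pair: the negative imaginary part first).


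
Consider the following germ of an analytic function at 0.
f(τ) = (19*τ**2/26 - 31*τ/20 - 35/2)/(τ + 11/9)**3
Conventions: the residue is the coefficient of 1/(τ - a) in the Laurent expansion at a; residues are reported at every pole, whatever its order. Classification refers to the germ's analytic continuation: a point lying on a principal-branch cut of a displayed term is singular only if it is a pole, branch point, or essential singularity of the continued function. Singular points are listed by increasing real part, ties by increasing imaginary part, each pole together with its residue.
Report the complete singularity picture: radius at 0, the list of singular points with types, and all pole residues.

Denominator factor (τ + 11/9)^3: pole of order 3 at -11/9, modulus 11/9.
The radius of convergence is the smallest modulus among the singular points: 11/9.
At the order-3 pole -11/9 set g(τ) = (τ - (-11/9))^3*f(τ) = 19*τ**2/26 - 31*τ/20 - 35/2.
Order-3 pole: residue = g''(a)/2; g''(-11/9) = 19/13, so the residue is 19/26.

Radius of convergence at 0: 11/9.
At -11/9: a pole of order 3; residue 19/26.


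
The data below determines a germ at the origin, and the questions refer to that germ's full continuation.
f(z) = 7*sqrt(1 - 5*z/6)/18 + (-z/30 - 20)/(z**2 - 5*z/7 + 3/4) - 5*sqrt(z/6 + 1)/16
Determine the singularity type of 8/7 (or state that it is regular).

The point is a regular point.

Denominator factors: z**2 - 5*z/7 + 3/4 = 243/196 at z = 8/7 — none vanishes.
Branch term sqrt(1 - z/(-6)): argument at 8/7 is 25/21, nonzero, so 8/7 is not its branch point (a point on a principal cut is still regular for the continued germ).
Branch term sqrt(1 - z/(6/5)): argument at 8/7 is 1/21, nonzero, so 8/7 is not its branch point (a point on a principal cut is still regular for the continued germ).
So the germ continues analytically to 8/7.


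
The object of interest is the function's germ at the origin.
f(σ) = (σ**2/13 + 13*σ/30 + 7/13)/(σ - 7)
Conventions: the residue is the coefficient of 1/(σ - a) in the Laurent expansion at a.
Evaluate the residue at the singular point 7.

At the order-1 pole 7 set g(σ) = (σ - (7))*f(σ) = σ**2/13 + 13*σ/30 + 7/13.
Simple pole: residue = g(a) at a = 7, which is 2863/390.

The residue is 2863/390.


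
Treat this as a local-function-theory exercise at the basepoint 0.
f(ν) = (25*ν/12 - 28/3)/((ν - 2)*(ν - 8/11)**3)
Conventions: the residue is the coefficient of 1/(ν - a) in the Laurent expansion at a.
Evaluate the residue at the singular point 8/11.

At the order-3 pole 8/11 set g(ν) = (ν - (8/11))^3*f(ν) = (25*ν/12 - 28/3)/(ν - 2).
Order-3 pole: residue = g''(a)/2; g''(8/11) = 41261/8232, so the residue is 41261/16464.

The residue is 41261/16464.


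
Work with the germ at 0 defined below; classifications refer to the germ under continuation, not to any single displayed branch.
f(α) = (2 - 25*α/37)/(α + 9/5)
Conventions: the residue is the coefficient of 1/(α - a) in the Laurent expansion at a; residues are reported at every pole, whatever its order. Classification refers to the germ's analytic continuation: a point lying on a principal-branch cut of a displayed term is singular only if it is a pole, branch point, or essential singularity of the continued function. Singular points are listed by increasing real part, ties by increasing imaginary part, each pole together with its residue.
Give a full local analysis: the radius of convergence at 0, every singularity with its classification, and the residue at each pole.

Denominator factor (α + 9/5): pole of order 1 at -9/5, modulus 9/5.
The radius of convergence is the smallest modulus among the singular points: 9/5.
At the order-1 pole -9/5 set g(α) = (α - (-9/5))*f(α) = 2 - 25*α/37.
Simple pole: residue = g(a) at a = -9/5, which is 119/37.

Radius of convergence at 0: 9/5.
At -9/5: a pole of order 1; residue 119/37.


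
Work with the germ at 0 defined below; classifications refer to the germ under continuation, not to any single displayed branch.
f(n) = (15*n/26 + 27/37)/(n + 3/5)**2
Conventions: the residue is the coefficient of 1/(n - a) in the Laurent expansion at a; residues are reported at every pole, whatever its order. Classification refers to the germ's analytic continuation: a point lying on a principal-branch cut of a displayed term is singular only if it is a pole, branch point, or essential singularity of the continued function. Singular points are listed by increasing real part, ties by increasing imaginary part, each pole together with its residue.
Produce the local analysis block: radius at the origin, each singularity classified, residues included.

Denominator factor (n + 3/5)^2: pole of order 2 at -3/5, modulus 3/5.
The radius of convergence is the smallest modulus among the singular points: 3/5.
At the order-2 pole -3/5 set g(n) = (n - (-3/5))^2*f(n) = 15*n/26 + 27/37.
Order-2 pole: residue = g'(a); g'(-3/5) = 15/26, so the residue is 15/26.

Radius of convergence at 0: 3/5.
At -3/5: a pole of order 2; residue 15/26.


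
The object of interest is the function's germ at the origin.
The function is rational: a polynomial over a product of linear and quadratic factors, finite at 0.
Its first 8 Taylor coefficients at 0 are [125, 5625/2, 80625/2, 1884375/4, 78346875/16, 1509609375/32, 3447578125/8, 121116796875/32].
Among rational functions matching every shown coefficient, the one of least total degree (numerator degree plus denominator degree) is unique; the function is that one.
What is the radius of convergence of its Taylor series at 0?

No rational of total degree below 6 reproduces all 8 coefficients; solving the [0/6] Pade equations on them gives f(ν) = (ν**2 - 3*ν/2 + 1/5)**(-3), whose expansion matches every shown term.
Denominator factor (ν**2 - 3*ν/2 + 1/5)^3: discriminant 29/20, real irrational roots 3/4 + (1/20)*sqrt(145) and 3/4 - (1/20)*sqrt(145); poles of order 3, moduli 3/4 + (1/20)*sqrt(145) and 3/4 - (1/20)*sqrt(145).
The radius of convergence is the smallest modulus among the singular points: 3/4 - (1/20)*sqrt(145).

The radius of convergence is 3/4 - (1/20)*sqrt(145).


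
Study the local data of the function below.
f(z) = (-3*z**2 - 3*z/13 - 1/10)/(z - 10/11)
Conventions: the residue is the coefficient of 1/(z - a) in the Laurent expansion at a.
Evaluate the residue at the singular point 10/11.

At the order-1 pole 10/11 set g(z) = (z - (10/11))*f(z) = -3*z**2 - 3*z/13 - 1/10.
Simple pole: residue = g(a) at a = 10/11, which is -43873/15730.

The residue is -43873/15730.


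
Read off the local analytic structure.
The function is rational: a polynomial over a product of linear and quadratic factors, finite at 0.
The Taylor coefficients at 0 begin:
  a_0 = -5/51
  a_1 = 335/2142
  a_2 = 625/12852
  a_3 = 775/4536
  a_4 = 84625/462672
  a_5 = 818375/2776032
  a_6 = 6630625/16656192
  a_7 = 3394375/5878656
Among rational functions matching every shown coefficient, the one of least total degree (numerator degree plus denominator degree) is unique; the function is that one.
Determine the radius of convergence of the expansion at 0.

The radius of convergence is -1/2 + (1/10)*sqrt(145).

No rational of total degree below 3 reproduces all 8 coefficients; solving the [1/2] Pade equations on them gives f(σ) = (2/17 - 2*σ/7)/(σ**2 + σ - 6/5), whose expansion matches every shown term.
Denominator factor (σ**2 + σ - 6/5): discriminant 29/5, real irrational roots -1/2 + (1/10)*sqrt(145) and -1/2 - (1/10)*sqrt(145); poles of order 1, moduli -1/2 + (1/10)*sqrt(145) and 1/2 + (1/10)*sqrt(145).
The radius of convergence is the smallest modulus among the singular points: -1/2 + (1/10)*sqrt(145).


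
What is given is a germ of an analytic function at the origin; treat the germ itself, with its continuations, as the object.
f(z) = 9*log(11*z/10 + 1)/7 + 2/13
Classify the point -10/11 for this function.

The point is a logarithmic branch point.

The term (9/7)*log(1 - z/(-10/11)) has argument 1 - -10/11/(-10/11) = 0 at -10/11: a logarithmic (infinitely-sheeted) branch point; the remaining terms are analytic or single-valued there.


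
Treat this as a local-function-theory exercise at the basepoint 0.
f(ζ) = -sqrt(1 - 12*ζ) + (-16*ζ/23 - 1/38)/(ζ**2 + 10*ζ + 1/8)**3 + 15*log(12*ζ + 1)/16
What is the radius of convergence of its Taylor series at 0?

Denominator factor (ζ**2 + 10*ζ + 1/8)^3: discriminant 199/2, real irrational roots -5 + (1/4)*sqrt(398) and -5 - (1/4)*sqrt(398); poles of order 3, moduli 5 - (1/4)*sqrt(398) and 5 + (1/4)*sqrt(398).
Branch term (15/16)*log(1 - ζ/(-1/12)): its argument vanishes at ζ = -1/12, a logarithmic branch point, modulus 1/12.
Branch term (-1)*sqrt(1 - ζ/(1/12)): its argument vanishes at ζ = 1/12, a square-root branch point, modulus 1/12.
The radius of convergence is the smallest modulus among the singular points: 5 - (1/4)*sqrt(398).

The radius of convergence is 5 - (1/4)*sqrt(398).


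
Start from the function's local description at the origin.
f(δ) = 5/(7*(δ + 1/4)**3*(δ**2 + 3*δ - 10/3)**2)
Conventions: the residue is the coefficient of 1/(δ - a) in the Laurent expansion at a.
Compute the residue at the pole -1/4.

At the order-3 pole -1/4 set g(δ) = (δ - (-1/4))^3*f(δ) = 5/(7*(δ**2 + 3*δ - 10/3)**2).
Order-3 pole: residue = g''(a)/2; g''(-1/4) = 1422213120/9712416007, so the residue is 711106560/9712416007.

The residue is 711106560/9712416007.


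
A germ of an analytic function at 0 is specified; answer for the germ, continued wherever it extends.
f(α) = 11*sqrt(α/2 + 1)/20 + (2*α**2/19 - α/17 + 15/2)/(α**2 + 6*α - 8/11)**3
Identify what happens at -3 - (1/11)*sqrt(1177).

The denominator factor α**2 + 6*α - 8/11 vanishes at -3 - (1/11)*sqrt(1177) and appears to the power 3; the numerator there equals 68557/7106 + (223/3553)*sqrt(1177), nonzero, and no other factor vanishes.
The branch terms are analytic at this point.
Hence a pole whose order is the multiplicity, 3.

The point is a pole of order 3.


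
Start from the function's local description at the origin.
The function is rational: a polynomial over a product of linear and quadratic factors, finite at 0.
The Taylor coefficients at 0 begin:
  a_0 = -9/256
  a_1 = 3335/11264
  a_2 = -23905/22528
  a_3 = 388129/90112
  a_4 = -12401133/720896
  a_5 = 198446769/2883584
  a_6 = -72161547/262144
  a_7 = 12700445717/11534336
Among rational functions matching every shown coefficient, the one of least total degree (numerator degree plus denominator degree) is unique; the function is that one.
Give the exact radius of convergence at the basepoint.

The radius of convergence is 1/4.

No rational of total degree below 5 reproduces all 8 coefficients; solving the [1/4] Pade equations on them gives f(φ) = (9/16 - 32*φ/11)/((φ - 4)**3*(φ + 1/4)), whose expansion matches every shown term.
Denominator factor (φ + 1/4): pole of order 1 at -1/4, modulus 1/4.
Denominator factor (φ - 4)^3: pole of order 3 at 4, modulus 4.
The radius of convergence is the smallest modulus among the singular points: 1/4.


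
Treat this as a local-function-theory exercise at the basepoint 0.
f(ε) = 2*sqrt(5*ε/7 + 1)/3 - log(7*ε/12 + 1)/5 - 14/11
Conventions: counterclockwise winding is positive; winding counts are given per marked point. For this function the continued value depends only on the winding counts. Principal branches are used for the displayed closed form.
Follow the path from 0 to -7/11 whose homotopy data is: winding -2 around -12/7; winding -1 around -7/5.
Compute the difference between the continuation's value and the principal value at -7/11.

Continued minus principal equals (-(4/33)*sqrt(66)) + ((4/5)*pi)*i.

The rational part is single-valued and drops out of the difference; each branch term changes only by its own monodromy.
(2/3)*sqrt(1 - ε/(-7/5)): winding -1 is odd, the square root flips sign, contributing -2*(2/3)*sqrt(1 - (-7/11)/(-7/5)) = -2*(2/3)*sqrt(6/11) = -(4/33)*sqrt(66).
(-1/5)*log(1 - ε/(-12/7)): each positive loop around -12/7 adds 2*pi*i to the log, so winding -2 contributes (-1/5)*(-2)*2*pi*i = (4/5)*pi*i.
Summing the contributions at ε = -7/11 gives (-(4/33)*sqrt(66)) + ((4/5)*pi)*i.


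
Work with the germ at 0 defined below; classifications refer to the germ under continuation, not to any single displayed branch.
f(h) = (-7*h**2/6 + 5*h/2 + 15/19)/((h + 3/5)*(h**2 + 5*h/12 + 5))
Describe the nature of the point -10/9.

The point is a regular point.

Denominator factors: h**2 + 5*h/12 + 5 = 935/162 at h = -10/9; h + 3/5 = -23/45 at h = -10/9 — none vanishes.
So the germ continues analytically to -10/9.


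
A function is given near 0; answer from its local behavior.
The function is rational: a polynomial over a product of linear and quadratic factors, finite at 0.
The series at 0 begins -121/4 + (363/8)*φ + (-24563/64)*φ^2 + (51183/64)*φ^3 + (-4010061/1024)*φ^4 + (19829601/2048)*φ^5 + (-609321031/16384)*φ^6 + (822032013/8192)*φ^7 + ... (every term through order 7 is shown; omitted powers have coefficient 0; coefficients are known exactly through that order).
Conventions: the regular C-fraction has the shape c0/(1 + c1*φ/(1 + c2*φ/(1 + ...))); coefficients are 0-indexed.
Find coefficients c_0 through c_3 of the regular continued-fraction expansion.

Taylor coefficients (read off): a_0 = -121/4, a_1 = 363/8, a_2 = -24563/64, a_3 = 51183/64.
c0 = a_0 = -121/4. Peel one level at a time: if S = 1 + c*φ/S' with S'(0) = 1, then c is the φ-coefficient of S and S' = c*φ/(S - 1).
S_1 = c0/f = 1 + (3/2)*φ + (-167/16)*φ^2 + ...; c1 = 3/2.
S_2 = c1*φ/(S_1 - 1) = 1 + (167/24)*φ + (31057/576)*φ^2 + ...; c2 = 167/24.
S_3 = c2*φ/(S_2 - 1) = 1 + (-31057/4008)*φ + ...; c3 = -31057/4008.

The regular C-fraction coefficients are [-121/4, 3/2, 167/24, -31057/4008].


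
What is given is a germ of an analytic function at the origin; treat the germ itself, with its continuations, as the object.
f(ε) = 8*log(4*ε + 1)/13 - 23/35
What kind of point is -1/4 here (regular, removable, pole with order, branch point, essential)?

The point is a logarithmic branch point.

The term (8/13)*log(1 - ε/(-1/4)) has argument 1 - -1/4/(-1/4) = 0 at -1/4: a logarithmic (infinitely-sheeted) branch point; the remaining terms are analytic or single-valued there.


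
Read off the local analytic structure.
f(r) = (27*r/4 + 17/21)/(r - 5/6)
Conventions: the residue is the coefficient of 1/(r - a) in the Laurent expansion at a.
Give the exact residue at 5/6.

The residue is 1081/168.

At the order-1 pole 5/6 set g(r) = (r - (5/6))*f(r) = 27*r/4 + 17/21.
Simple pole: residue = g(a) at a = 5/6, which is 1081/168.


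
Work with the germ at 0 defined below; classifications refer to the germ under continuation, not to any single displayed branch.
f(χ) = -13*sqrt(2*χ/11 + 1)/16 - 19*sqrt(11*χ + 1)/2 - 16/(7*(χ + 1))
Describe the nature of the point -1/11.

The term (-19/2)*sqrt(1 - χ/(-1/11)) has argument 1 - -1/11/(-1/11) = 0 at -1/11: a square-root (algebraic, two-sheeted) branch point; the remaining terms are analytic or single-valued there.

The point is an algebraic (square-root) branch point.


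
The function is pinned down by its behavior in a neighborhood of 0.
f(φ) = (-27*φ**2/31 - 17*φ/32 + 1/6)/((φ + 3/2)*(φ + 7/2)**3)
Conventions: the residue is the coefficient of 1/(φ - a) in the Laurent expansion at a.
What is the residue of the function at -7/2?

At the order-3 pole -7/2 set g(φ) = (φ - (-7/2))^3*f(φ) = (-27*φ**2/31 - 17*φ/32 + 1/6)/(φ + 3/2).
Order-3 pole: residue = g''(a)/2; g''(-7/2) = 5929/23808, so the residue is 5929/47616.

The residue is 5929/47616.


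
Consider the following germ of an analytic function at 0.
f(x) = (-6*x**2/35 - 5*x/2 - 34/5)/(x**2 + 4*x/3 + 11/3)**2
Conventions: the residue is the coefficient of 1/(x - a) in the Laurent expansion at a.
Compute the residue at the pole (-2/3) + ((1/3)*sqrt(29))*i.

The residue is ((1089/23548)*sqrt(29))*i.

The factor x**2 + 4*x/3 + 11/3 splits as (x - a)(x - a') with a = (-2/3) + ((1/3)*sqrt(29))*i, a' = (-2/3) - ((1/3)*sqrt(29))*i. At the order-2 pole a set g(x) = (x - a)^2*f(x) = [-6*x**2/35 - 5*x/2 - 34/5] / (x - a')^2.
Order-2 pole: residue = g'(a); g'((-2/3) + ((1/3)*sqrt(29))*i) = ((1089/23548)*sqrt(29))*i, so the residue is ((1089/23548)*sqrt(29))*i.


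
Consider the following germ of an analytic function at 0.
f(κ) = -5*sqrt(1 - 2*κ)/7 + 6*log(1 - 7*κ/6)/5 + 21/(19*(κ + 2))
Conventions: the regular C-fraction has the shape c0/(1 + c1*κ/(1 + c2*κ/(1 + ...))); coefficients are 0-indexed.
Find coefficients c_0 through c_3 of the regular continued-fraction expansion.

The regular C-fraction coefficients are [-43/266, -2559/430, 9271354/1650555, 55405285/1248704994].

Taylor coefficients (expand at 0): a_0 = -43/266, a_1 = -2559/2660, a_2 = -5129/15960, a_3 = -99721/287280.
c0 = a_0 = -43/266. Peel one level at a time: if S = 1 + c*κ/S' with S'(0) = 1, then c is the κ-coefficient of S and S' = c*κ/(S - 1).
S_1 = c0/f = 1 + (-2559/430)*κ + (4635677/138675)*κ^2 + ...; c1 = -2559/430.
S_2 = c1*κ/(S_1 - 1) = 1 + (9271354/1650555)*κ + (-4896281/19645443)*κ^2 + ...; c2 = 9271354/1650555.
S_3 = c2*κ/(S_2 - 1) = 1 + (55405285/1248704994)*κ + ...; c3 = 55405285/1248704994.


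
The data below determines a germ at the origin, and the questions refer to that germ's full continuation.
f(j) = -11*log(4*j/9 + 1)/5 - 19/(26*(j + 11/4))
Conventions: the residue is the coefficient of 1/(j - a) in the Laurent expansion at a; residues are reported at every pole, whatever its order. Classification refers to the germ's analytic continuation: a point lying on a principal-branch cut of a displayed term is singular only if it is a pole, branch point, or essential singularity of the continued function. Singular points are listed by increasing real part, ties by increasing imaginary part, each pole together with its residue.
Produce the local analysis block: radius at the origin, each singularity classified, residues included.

Denominator factor (j + 11/4): pole of order 1 at -11/4, modulus 11/4.
Branch term (-11/5)*log(1 - j/(-9/4)): its argument vanishes at j = -9/4, a logarithmic branch point, modulus 9/4.
The radius of convergence is the smallest modulus among the singular points: 9/4.
The branch term is analytic at -11/4 and contributes nothing to the residue; only the rational part matters.
At the order-1 pole -11/4 set g(j) = (j - (-11/4))*(rational part) = -19/26.
Simple pole: residue = g(a) at a = -11/4, which is -19/26.
List the singular points by increasing real part (a conjugate pair: the negative imaginary part first).

Radius of convergence at 0: 9/4.
At -11/4: a pole of order 1; residue -19/26.
At -9/4: a logarithmic branch point.


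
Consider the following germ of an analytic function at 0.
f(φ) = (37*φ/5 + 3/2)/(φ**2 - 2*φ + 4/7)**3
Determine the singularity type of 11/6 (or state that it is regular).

The point is a regular point.

Denominator factors: φ**2 - 2*φ + 4/7 = 67/252 at φ = 11/6 — none vanishes.
So the germ continues analytically to 11/6.


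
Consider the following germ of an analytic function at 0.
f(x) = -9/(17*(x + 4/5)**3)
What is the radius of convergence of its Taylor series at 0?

The radius of convergence is 4/5.

Denominator factor (x + 4/5)^3: pole of order 3 at -4/5, modulus 4/5.
The radius of convergence is the smallest modulus among the singular points: 4/5.


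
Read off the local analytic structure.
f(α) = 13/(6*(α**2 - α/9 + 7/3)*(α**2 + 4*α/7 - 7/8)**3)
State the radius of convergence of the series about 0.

The radius of convergence is -2/7 + (5/28)*sqrt(30).

Denominator factor (α**2 + 4*α/7 - 7/8)^3: discriminant 375/98, real irrational roots -2/7 + (5/28)*sqrt(30) and -2/7 - (5/28)*sqrt(30); poles of order 3, moduli -2/7 + (5/28)*sqrt(30) and 2/7 + (5/28)*sqrt(30).
Denominator factor (α**2 - α/9 + 7/3): discriminant -755/81, complex-conjugate roots (1/18) + ((1/18)*sqrt(755))*i and (1/18) - ((1/18)*sqrt(755))*i; poles of order 1, moduli (1/3)*sqrt(21) and (1/3)*sqrt(21).
The radius of convergence is the smallest modulus among the singular points: -2/7 + (5/28)*sqrt(30).


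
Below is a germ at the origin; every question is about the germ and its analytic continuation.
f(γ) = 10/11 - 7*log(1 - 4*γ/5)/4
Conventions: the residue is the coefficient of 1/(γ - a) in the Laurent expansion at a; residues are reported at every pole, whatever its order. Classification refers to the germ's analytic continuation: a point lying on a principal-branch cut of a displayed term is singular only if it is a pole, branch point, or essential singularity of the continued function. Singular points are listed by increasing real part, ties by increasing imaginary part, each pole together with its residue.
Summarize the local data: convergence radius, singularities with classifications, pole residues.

Branch term (-7/4)*log(1 - γ/(5/4)): its argument vanishes at γ = 5/4, a logarithmic branch point, modulus 5/4.
The radius of convergence is the smallest modulus among the singular points: 5/4.

Radius of convergence at 0: 5/4.
At 5/4: a logarithmic branch point.


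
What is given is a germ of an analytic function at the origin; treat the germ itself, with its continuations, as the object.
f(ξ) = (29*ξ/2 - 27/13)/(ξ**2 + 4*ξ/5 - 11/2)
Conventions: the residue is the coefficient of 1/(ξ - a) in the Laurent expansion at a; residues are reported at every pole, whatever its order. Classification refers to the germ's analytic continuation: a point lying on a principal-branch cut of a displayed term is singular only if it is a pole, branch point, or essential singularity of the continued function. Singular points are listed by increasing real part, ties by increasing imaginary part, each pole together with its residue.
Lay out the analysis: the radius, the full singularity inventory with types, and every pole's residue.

Radius of convergence at 0: -2/5 + (1/10)*sqrt(566).
At -2/5 - (1/10)*sqrt(566): a pole of order 1; residue 29/4 + (256/3679)*sqrt(566).
At -2/5 + (1/10)*sqrt(566): a pole of order 1; residue 29/4 - (256/3679)*sqrt(566).

Denominator factor (ξ**2 + 4*ξ/5 - 11/2): discriminant 566/25, real irrational roots -2/5 + (1/10)*sqrt(566) and -2/5 - (1/10)*sqrt(566); poles of order 1, moduli -2/5 + (1/10)*sqrt(566) and 2/5 + (1/10)*sqrt(566).
The radius of convergence is the smallest modulus among the singular points: -2/5 + (1/10)*sqrt(566).
The factor ξ**2 + 4*ξ/5 - 11/2 splits as (ξ - a)(ξ - a') with a = -2/5 - (1/10)*sqrt(566), a' = -2/5 + (1/10)*sqrt(566). At the order-1 pole a set g(ξ) = (ξ - a)*f(ξ) = [29*ξ/2 - 27/13] / (ξ - a').
Simple pole: residue = g(a) at a = -2/5 - (1/10)*sqrt(566), which is 29/4 + (256/3679)*sqrt(566).
The factor ξ**2 + 4*ξ/5 - 11/2 splits as (ξ - a)(ξ - a') with a = -2/5 + (1/10)*sqrt(566), a' = -2/5 - (1/10)*sqrt(566). At the order-1 pole a set g(ξ) = (ξ - a)*f(ξ) = [29*ξ/2 - 27/13] / (ξ - a').
Simple pole: residue = g(a) at a = -2/5 + (1/10)*sqrt(566), which is 29/4 - (256/3679)*sqrt(566).
List the singular points by increasing real part (a conjugate pair: the negative imaginary part first).


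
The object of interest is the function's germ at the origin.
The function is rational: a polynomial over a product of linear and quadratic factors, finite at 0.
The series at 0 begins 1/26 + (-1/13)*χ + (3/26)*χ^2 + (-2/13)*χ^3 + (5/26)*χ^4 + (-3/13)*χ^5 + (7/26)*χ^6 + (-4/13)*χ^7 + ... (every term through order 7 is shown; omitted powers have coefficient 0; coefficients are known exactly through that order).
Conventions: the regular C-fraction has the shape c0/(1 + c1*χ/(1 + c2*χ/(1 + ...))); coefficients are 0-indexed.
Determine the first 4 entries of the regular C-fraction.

The regular C-fraction coefficients are [1/26, 2, -1/2, 1/2].

Taylor coefficients (read off): a_0 = 1/26, a_1 = -1/13, a_2 = 3/26, a_3 = -2/13.
c0 = a_0 = 1/26. Peel one level at a time: if S = 1 + c*χ/S' with S'(0) = 1, then c is the χ-coefficient of S and S' = c*χ/(S - 1).
S_1 = c0/f = 1 + (2)*χ + (1)*χ^2 + ...; c1 = 2.
S_2 = c1*χ/(S_1 - 1) = 1 + (-1/2)*χ + (1/4)*χ^2 + ...; c2 = -1/2.
S_3 = c2*χ/(S_2 - 1) = 1 + (1/2)*χ + ...; c3 = 1/2.


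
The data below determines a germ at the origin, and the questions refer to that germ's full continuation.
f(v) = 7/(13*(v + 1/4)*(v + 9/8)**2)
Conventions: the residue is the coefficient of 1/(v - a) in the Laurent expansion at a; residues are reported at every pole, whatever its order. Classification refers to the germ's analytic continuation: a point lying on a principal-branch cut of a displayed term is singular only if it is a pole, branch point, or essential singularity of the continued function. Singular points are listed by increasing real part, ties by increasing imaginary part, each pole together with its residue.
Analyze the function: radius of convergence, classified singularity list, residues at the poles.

Radius of convergence at 0: 1/4.
At -9/8: a pole of order 2; residue -64/91.
At -1/4: a pole of order 1; residue 64/91.

Denominator factor (v + 1/4): pole of order 1 at -1/4, modulus 1/4.
Denominator factor (v + 9/8)^2: pole of order 2 at -9/8, modulus 9/8.
The radius of convergence is the smallest modulus among the singular points: 1/4.
At the order-2 pole -9/8 set g(v) = (v - (-9/8))^2*f(v) = 7/(13*(v + 1/4)).
Order-2 pole: residue = g'(a); g'(-9/8) = -64/91, so the residue is -64/91.
At the order-1 pole -1/4 set g(v) = (v - (-1/4))*f(v) = 7/(13*(v + 9/8)**2).
Simple pole: residue = g(a) at a = -1/4, which is 64/91.
List the singular points by increasing real part (a conjugate pair: the negative imaginary part first).


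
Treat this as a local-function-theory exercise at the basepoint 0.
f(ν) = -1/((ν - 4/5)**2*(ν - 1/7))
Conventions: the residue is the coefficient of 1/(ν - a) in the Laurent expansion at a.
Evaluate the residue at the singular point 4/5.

At the order-2 pole 4/5 set g(ν) = (ν - (4/5))^2*f(ν) = -1/(ν - 1/7).
Order-2 pole: residue = g'(a); g'(4/5) = 1225/529, so the residue is 1225/529.

The residue is 1225/529.


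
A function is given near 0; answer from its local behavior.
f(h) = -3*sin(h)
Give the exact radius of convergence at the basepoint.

The factor -sin(h) is entire and contributes no finite singular point.
The polynomial part has no poles.
No finite singular points: the Taylor series at 0 converges everywhere.

The radius of convergence is infinite.


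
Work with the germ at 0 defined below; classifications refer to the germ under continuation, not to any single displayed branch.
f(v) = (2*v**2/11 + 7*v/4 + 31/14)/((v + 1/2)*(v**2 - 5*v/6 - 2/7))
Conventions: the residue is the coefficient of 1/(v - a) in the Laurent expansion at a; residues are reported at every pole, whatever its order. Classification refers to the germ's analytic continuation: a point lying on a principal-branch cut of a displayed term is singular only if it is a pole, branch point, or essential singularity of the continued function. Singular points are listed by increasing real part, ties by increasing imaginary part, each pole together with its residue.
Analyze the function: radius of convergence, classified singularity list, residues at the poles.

Denominator factor (v + 1/2): pole of order 1 at -1/2, modulus 1/2.
Denominator factor (v**2 - 5*v/6 - 2/7): discriminant 463/252, real irrational roots 5/12 + (1/84)*sqrt(3241) and 5/12 - (1/84)*sqrt(3241); poles of order 1, moduli 5/12 + (1/84)*sqrt(3241) and -5/12 + (1/84)*sqrt(3241).
The radius of convergence is the smallest modulus among the singular points: -5/12 + (1/84)*sqrt(3241).
At the order-1 pole -1/2 set g(v) = (v - (-1/2))*f(v) = (2*v**2/11 + 7*v/4 + 31/14)/(v**2 - 5*v/6 - 2/7).
Simple pole: residue = g(a) at a = -1/2, which is 2559/704.
The factor v**2 - 5*v/6 - 2/7 splits as (v - a)(v - a') with a = 5/12 - (1/84)*sqrt(3241), a' = 5/12 + (1/84)*sqrt(3241). At the order-1 pole a set g(v) = (v - a)*f(v) = [(2*v**2/11 + 7*v/4 + 31/14)/(v + 1/2)] / (v - a').
Simple pole: residue = g(a) at a = 5/12 - (1/84)*sqrt(3241), which is -221/128 - (42805/651904)*sqrt(3241).
The factor v**2 - 5*v/6 - 2/7 splits as (v - a)(v - a') with a = 5/12 + (1/84)*sqrt(3241), a' = 5/12 - (1/84)*sqrt(3241). At the order-1 pole a set g(v) = (v - a)*f(v) = [(2*v**2/11 + 7*v/4 + 31/14)/(v + 1/2)] / (v - a').
Simple pole: residue = g(a) at a = 5/12 + (1/84)*sqrt(3241), which is -221/128 + (42805/651904)*sqrt(3241).
List the singular points by increasing real part (a conjugate pair: the negative imaginary part first).

Radius of convergence at 0: -5/12 + (1/84)*sqrt(3241).
At -1/2: a pole of order 1; residue 2559/704.
At 5/12 - (1/84)*sqrt(3241): a pole of order 1; residue -221/128 - (42805/651904)*sqrt(3241).
At 5/12 + (1/84)*sqrt(3241): a pole of order 1; residue -221/128 + (42805/651904)*sqrt(3241).


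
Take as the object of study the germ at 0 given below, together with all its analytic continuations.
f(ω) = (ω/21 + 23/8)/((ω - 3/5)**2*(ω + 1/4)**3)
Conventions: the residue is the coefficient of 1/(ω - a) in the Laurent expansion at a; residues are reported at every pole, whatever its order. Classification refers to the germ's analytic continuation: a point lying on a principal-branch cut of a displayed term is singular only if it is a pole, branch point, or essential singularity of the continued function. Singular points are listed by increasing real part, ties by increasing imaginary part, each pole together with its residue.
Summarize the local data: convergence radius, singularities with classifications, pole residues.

Denominator factor (ω + 1/4)^3: pole of order 3 at -1/4, modulus 1/4.
Denominator factor (ω - 3/5)^2: pole of order 2 at 3/5, modulus 3/5.
The radius of convergence is the smallest modulus among the singular points: 1/4.
At the order-3 pole -1/4 set g(ω) = (ω - (-1/4))^3*f(ω) = (ω/21 + 23/8)/(ω - 3/5)**2.
Order-3 pole: residue = g''(a)/2; g''(-1/4) = 58264000/1753941, so the residue is 29132000/1753941.
At the order-2 pole 3/5 set g(ω) = (ω - (3/5))^2*f(ω) = (ω/21 + 23/8)/(ω + 1/4)**3.
Order-2 pole: residue = g'(a); g'(3/5) = -29132000/1753941, so the residue is -29132000/1753941.
List the singular points by increasing real part (a conjugate pair: the negative imaginary part first).

Radius of convergence at 0: 1/4.
At -1/4: a pole of order 3; residue 29132000/1753941.
At 3/5: a pole of order 2; residue -29132000/1753941.
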